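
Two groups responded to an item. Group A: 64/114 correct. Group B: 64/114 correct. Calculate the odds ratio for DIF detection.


Odds_A = 64/50 = 1.28
Odds_B = 64/50 = 1.28
OR = Odds_A / Odds_B = 1.28 / 1.28
Exactly, OR = (64 * 50) / (50 * 64) = 3200 / 3200
OR = 1.0

1.0


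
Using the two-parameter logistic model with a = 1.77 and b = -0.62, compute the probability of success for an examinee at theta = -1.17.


a*(theta - b) = 1.77 * (-1.17 - -0.62) = -0.9735
exp(--0.9735) = 2.6472
P = 1 / (1 + 2.6472)
P = 0.2742

0.2742


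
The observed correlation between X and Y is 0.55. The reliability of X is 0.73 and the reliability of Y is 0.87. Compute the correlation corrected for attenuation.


r_corrected = rxy / sqrt(rxx * ryy)
= 0.55 / sqrt(0.73 * 0.87)
= 0.55 / sqrt(0.6351)
= 0.55 / 0.796932
r_corrected = 0.6901

0.6901


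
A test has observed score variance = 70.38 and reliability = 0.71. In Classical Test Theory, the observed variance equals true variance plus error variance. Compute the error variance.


var_true = rxx * var_obs = 0.71 * 70.38 = 49.9698
var_error = var_obs - var_true
var_error = 70.38 - 49.9698
var_error = 20.4102

20.4102


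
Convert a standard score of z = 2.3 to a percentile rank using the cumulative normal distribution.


CDF(z) = 0.5 * (1 + erf(z/sqrt(2)))
erf(1.6263) = 0.9786
CDF = 0.9893
Percentile rank = 0.9893 * 100 = 98.93

98.93


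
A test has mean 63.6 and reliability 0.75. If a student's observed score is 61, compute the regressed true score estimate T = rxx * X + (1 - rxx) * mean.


T_est = rxx * X + (1 - rxx) * mean
T_est = 0.75 * 61 + 0.25 * 63.6
T_est = 45.75 + 15.9
T_est = 61.65

61.65


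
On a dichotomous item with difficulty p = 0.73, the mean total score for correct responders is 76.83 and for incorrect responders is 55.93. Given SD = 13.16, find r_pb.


q = 1 - p = 0.27
rpb = ((M1 - M0) / SD) * sqrt(p * q)
rpb = ((76.83 - 55.93) / 13.16) * sqrt(0.73 * 0.27)
rpb = 0.7051

0.7051


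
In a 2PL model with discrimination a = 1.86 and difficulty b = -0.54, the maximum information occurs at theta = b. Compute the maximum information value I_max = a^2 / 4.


For 2PL, max info at theta = b = -0.54
I_max = a^2 / 4 = 1.86^2 / 4
= 3.4596 / 4
I_max = 0.8649

0.8649


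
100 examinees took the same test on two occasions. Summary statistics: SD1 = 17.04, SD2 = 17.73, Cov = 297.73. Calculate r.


r = cov(X,Y) / (SD_X * SD_Y)
r = 297.73 / (17.04 * 17.73)
r = 297.73 / 302.1192
r = 0.9855

0.9855


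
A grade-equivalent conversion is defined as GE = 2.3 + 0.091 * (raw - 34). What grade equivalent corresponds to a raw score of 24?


raw - median = 24 - 34 = -10
slope * diff = 0.091 * -10 = -0.91
GE = 2.3 + -0.91
GE = 1.39

1.39


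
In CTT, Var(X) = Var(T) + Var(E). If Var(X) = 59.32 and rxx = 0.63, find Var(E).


var_true = rxx * var_obs = 0.63 * 59.32 = 37.3716
var_error = var_obs - var_true
var_error = 59.32 - 37.3716
var_error = 21.9484

21.9484


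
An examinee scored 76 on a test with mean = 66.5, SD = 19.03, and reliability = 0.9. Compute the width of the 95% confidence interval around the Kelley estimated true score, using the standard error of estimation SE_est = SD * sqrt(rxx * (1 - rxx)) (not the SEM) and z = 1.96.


True score estimate = 0.9*76 + 0.1*66.5 = 75.05
SE_est = SD * sqrt(rxx * (1 - rxx)) = 19.03 * sqrt(0.9 * 0.1) = 19.03 * sqrt(0.09) = 5.709
CI = T_est +/- z * SE_est, so width = 2 * z * SE_est = 2 * 1.96 * 5.709
Width = 22.3793

22.3793


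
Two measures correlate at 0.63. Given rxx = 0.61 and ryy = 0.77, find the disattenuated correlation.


r_corrected = rxy / sqrt(rxx * ryy)
= 0.63 / sqrt(0.61 * 0.77)
= 0.63 / sqrt(0.4697)
= 0.63 / 0.685347
r_corrected = 0.9192

0.9192


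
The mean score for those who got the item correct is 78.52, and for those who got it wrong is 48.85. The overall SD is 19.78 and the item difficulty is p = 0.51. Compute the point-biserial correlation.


q = 1 - p = 0.49
rpb = ((M1 - M0) / SD) * sqrt(p * q)
rpb = ((78.52 - 48.85) / 19.78) * sqrt(0.51 * 0.49)
rpb = 0.7498

0.7498


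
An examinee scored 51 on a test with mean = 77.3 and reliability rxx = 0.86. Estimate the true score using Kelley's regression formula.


T_est = rxx * X + (1 - rxx) * mean
T_est = 0.86 * 51 + 0.14 * 77.3
T_est = 43.86 + 10.822
T_est = 54.682

54.682


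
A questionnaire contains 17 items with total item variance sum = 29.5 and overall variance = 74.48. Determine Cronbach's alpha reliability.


alpha = (k/(k-1)) * (1 - sum(si^2)/s_total^2)
= (17/16) * (1 - 29.5/74.48)
alpha = 0.6417

0.6417


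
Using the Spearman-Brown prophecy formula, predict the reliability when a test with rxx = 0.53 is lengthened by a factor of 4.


r_new = (n * rxx) / (1 + (n-1) * rxx)
r_new = (4 * 0.53) / (1 + 3 * 0.53)
r_new = 2.12 / 2.59
r_new = 0.8185

0.8185


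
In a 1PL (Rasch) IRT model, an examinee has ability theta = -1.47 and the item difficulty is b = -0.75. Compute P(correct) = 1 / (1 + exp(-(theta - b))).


theta - b = -1.47 - -0.75 = -0.72
exp(-(theta - b)) = exp(0.72) = 2.0544
P = 1 / (1 + 2.0544)
P = 0.3274

0.3274


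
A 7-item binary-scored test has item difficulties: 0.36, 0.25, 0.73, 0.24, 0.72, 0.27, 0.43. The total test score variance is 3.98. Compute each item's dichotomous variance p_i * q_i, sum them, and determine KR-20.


For each item, compute p_i * q_i:
  Item 1: 0.36 * 0.64 = 0.2304
  Item 2: 0.25 * 0.75 = 0.1875
  Item 3: 0.73 * 0.27 = 0.1971
  Item 4: 0.24 * 0.76 = 0.1824
  Item 5: 0.72 * 0.28 = 0.2016
  Item 6: 0.27 * 0.73 = 0.1971
  Item 7: 0.43 * 0.57 = 0.2451
Sum(p_i * q_i) = 0.2304 + 0.1875 + 0.1971 + 0.1824 + 0.2016 + 0.1971 + 0.2451 = 1.4412
KR-20 = (k/(k-1)) * (1 - Sum(p_i*q_i) / Var_total)
= (7/6) * (1 - 1.4412/3.98)
= 1.1667 * 0.6379
KR-20 = 0.7442

0.7442


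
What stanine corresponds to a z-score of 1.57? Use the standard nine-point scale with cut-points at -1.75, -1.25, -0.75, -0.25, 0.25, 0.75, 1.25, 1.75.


Stanine boundaries: [-1.75, -1.25, -0.75, -0.25, 0.25, 0.75, 1.25, 1.75]
z = 1.57
Check each boundary:
  z >= -1.75 -> could be stanine 2
  z >= -1.25 -> could be stanine 3
  z >= -0.75 -> could be stanine 4
  z >= -0.25 -> could be stanine 5
  z >= 0.25 -> could be stanine 6
  z >= 0.75 -> could be stanine 7
  z >= 1.25 -> could be stanine 8
  z < 1.75
Highest qualifying boundary gives stanine = 8

8


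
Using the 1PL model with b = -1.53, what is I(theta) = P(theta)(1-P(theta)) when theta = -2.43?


P = 1/(1+exp(-(-2.43--1.53))) = 0.2891
I = P*(1-P) = 0.2891 * 0.7109
I = 0.2055

0.2055


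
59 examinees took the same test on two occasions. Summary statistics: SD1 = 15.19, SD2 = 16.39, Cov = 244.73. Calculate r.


r = cov(X,Y) / (SD_X * SD_Y)
r = 244.73 / (15.19 * 16.39)
r = 244.73 / 248.9641
r = 0.983

0.983


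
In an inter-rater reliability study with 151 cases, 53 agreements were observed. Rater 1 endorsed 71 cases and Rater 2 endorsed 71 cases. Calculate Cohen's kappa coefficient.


P_o = 53/151 = 0.350993
P_e = (71*71 + 80*80) / 22801 = 0.501776
kappa = (P_o - P_e) / (1 - P_e)
kappa = (0.350993 - 0.501776) / (1 - 0.501776)
kappa = -0.3026

-0.3026


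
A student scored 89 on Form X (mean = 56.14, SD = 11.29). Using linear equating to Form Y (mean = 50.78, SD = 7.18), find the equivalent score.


slope = SD_Y / SD_X = 7.18 / 11.29 ~ 0.636
intercept = mean_Y - slope * mean_X = 50.78 - (7.18 / 11.29) * 56.14 ~ 15.0771
Y = slope * X + intercept. To avoid rounding drift from the rounded slope/intercept, evaluate the equivalent form Y = mean_Y + SD_Y * (X - mean_X) / SD_X at full precision:
Y = 50.78 + 7.18 * (89 - 56.14) / 11.29
Y = 50.78 + 7.18 * 32.86 / 11.29
Y = 50.78 + 235.9348 / 11.29
Y = 50.78 + 20.8977
Y = 71.6777

71.6777


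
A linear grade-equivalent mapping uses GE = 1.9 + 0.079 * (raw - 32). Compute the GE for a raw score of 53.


raw - median = 53 - 32 = 21
slope * diff = 0.079 * 21 = 1.659
GE = 1.9 + 1.659
GE = 3.559

3.559


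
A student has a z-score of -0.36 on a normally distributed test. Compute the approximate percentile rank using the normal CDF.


CDF(z) = 0.5 * (1 + erf(z/sqrt(2)))
erf(-0.2546) = -0.2812
CDF = 0.3594
Percentile rank = 0.3594 * 100 = 35.94

35.94


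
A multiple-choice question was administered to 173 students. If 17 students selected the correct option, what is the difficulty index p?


Item difficulty p = number correct / total examinees
p = 17 / 173
p = 0.0983

0.0983


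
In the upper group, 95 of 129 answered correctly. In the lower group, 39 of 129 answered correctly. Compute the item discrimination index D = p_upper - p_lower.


p_upper = 95/129 = 0.7364
p_lower = 39/129 = 0.3023
D = 0.7364 - 0.3023 = 0.4341

0.4341


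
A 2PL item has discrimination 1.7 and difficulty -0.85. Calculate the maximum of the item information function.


For 2PL, max info at theta = b = -0.85
I_max = a^2 / 4 = 1.7^2 / 4
= 2.89 / 4
I_max = 0.7225

0.7225


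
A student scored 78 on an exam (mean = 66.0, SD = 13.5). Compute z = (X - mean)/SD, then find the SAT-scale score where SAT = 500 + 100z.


z = (X - mean) / SD = (78 - 66.0) / 13.5
z = 12.0 / 13.5
z = 0.8889
SAT-scale = SAT = 500 + 100z
Carry z at full precision (z = 12.0 / 13.5) into the conversion:
SAT-scale = 500 + 100 * (12.0 / 13.5) = 500 + 1200 / 13.5
SAT-scale = 500 + 88.8889
SAT-scale = 588.8889

588.8889


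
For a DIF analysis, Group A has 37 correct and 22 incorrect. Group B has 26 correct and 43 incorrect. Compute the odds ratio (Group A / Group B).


Odds_A = 37/22 = 1.6818
Odds_B = 26/43 = 0.6047
OR = Odds_A / Odds_B = 1.6818 / 0.6047
Exactly, OR = (37 * 43) / (22 * 26) = 1591 / 572
OR = 2.7815

2.7815


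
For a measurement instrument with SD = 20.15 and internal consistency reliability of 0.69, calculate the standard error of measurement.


SEM = SD * sqrt(1 - rxx)
SEM = 20.15 * sqrt(1 - 0.69)
SEM = 20.15 * sqrt(0.31) = 20.15 * 0.556776
SEM = 11.219

11.219


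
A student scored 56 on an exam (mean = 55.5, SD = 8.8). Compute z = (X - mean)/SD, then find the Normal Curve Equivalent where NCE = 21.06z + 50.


z = (X - mean) / SD = (56 - 55.5) / 8.8
z = 0.5 / 8.8
z = 0.0568
NCE = NCE = 21.06z + 50
Carry z at full precision (z = 0.5 / 8.8) into the conversion:
NCE = 21.06 * (0.5 / 8.8) + 50 = 10.53 / 8.8 + 50
NCE = 1.1966 + 50
NCE = 51.1966

51.1966


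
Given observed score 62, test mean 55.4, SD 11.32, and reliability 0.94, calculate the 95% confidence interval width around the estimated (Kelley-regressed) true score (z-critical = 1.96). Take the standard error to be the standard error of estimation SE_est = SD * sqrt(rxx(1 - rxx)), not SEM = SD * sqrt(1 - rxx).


True score estimate = 0.94*62 + 0.06*55.4 = 61.604
SE_est = SD * sqrt(rxx * (1 - rxx)) = 11.32 * sqrt(0.94 * 0.06) = 11.32 * sqrt(0.0564) = 2.688351
CI = T_est +/- z * SE_est, so width = 2 * z * SE_est = 2 * 1.96 * 2.688351
Width = 10.5383

10.5383


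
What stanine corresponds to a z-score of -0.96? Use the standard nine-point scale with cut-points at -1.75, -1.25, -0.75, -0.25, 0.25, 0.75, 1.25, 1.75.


Stanine boundaries: [-1.75, -1.25, -0.75, -0.25, 0.25, 0.75, 1.25, 1.75]
z = -0.96
Check each boundary:
  z >= -1.75 -> could be stanine 2
  z >= -1.25 -> could be stanine 3
  z < -0.75
  z < -0.25
  z < 0.25
  z < 0.75
  z < 1.25
  z < 1.75
Highest qualifying boundary gives stanine = 3

3


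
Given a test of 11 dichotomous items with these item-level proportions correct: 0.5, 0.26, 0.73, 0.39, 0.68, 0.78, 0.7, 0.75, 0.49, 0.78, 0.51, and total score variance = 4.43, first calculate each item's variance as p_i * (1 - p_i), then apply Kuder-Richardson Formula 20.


For each item, compute p_i * q_i:
  Item 1: 0.5 * 0.5 = 0.25
  Item 2: 0.26 * 0.74 = 0.1924
  Item 3: 0.73 * 0.27 = 0.1971
  Item 4: 0.39 * 0.61 = 0.2379
  Item 5: 0.68 * 0.32 = 0.2176
  Item 6: 0.78 * 0.22 = 0.1716
  Item 7: 0.7 * 0.3 = 0.21
  Item 8: 0.75 * 0.25 = 0.1875
  Item 9: 0.49 * 0.51 = 0.2499
  Item 10: 0.78 * 0.22 = 0.1716
  Item 11: 0.51 * 0.49 = 0.2499
Sum(p_i * q_i) = 0.25 + 0.1924 + 0.1971 + 0.2379 + 0.2176 + 0.1716 + 0.21 + 0.1875 + 0.2499 + 0.1716 + 0.2499 = 2.3355
KR-20 = (k/(k-1)) * (1 - Sum(p_i*q_i) / Var_total)
= (11/10) * (1 - 2.3355/4.43)
= 1.1 * 0.4728
KR-20 = 0.5201

0.5201


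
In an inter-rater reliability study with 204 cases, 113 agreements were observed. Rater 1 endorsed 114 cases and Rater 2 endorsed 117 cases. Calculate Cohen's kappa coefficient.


P_o = 113/204 = 0.553922
P_e = (114*117 + 90*87) / 41616 = 0.508651
kappa = (P_o - P_e) / (1 - P_e)
kappa = (0.553922 - 0.508651) / (1 - 0.508651)
kappa = 0.0921

0.0921


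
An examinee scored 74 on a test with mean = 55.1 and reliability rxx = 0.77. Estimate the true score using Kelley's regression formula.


T_est = rxx * X + (1 - rxx) * mean
T_est = 0.77 * 74 + 0.23 * 55.1
T_est = 56.98 + 12.673
T_est = 69.653

69.653


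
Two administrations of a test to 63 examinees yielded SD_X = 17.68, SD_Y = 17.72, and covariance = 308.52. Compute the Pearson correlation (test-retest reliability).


r = cov(X,Y) / (SD_X * SD_Y)
r = 308.52 / (17.68 * 17.72)
r = 308.52 / 313.2896
r = 0.9848

0.9848


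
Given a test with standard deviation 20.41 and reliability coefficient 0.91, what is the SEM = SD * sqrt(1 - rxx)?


SEM = SD * sqrt(1 - rxx)
SEM = 20.41 * sqrt(1 - 0.91)
SEM = 20.41 * sqrt(0.09) = 20.41 * 0.3
SEM = 6.123

6.123


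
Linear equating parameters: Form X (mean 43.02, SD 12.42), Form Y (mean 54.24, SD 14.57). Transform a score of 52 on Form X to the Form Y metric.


slope = SD_Y / SD_X = 14.57 / 12.42 ~ 1.1731
intercept = mean_Y - slope * mean_X = 54.24 - (14.57 / 12.42) * 43.02 ~ 3.7729
Y = slope * X + intercept. To avoid rounding drift from the rounded slope/intercept, evaluate the equivalent form Y = mean_Y + SD_Y * (X - mean_X) / SD_X at full precision:
Y = 54.24 + 14.57 * (52 - 43.02) / 12.42
Y = 54.24 + 14.57 * 8.98 / 12.42
Y = 54.24 + 130.8386 / 12.42
Y = 54.24 + 10.5345
Y = 64.7745

64.7745


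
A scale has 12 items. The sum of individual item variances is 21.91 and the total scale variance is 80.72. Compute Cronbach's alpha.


alpha = (k/(k-1)) * (1 - sum(si^2)/s_total^2)
= (12/11) * (1 - 21.91/80.72)
alpha = 0.7948

0.7948


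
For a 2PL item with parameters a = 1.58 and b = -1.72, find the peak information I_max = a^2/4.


For 2PL, max info at theta = b = -1.72
I_max = a^2 / 4 = 1.58^2 / 4
= 2.4964 / 4
I_max = 0.6241

0.6241


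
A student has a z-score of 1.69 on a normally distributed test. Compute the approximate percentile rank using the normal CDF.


CDF(z) = 0.5 * (1 + erf(z/sqrt(2)))
erf(1.195) = 0.909
CDF = 0.9545
Percentile rank = 0.9545 * 100 = 95.45

95.45


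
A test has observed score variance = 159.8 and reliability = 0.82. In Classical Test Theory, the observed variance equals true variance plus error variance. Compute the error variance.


var_true = rxx * var_obs = 0.82 * 159.8 = 131.036
var_error = var_obs - var_true
var_error = 159.8 - 131.036
var_error = 28.764

28.764


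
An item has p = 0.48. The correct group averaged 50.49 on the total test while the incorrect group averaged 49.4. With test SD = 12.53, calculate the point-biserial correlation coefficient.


q = 1 - p = 0.52
rpb = ((M1 - M0) / SD) * sqrt(p * q)
rpb = ((50.49 - 49.4) / 12.53) * sqrt(0.48 * 0.52)
rpb = 0.0435

0.0435


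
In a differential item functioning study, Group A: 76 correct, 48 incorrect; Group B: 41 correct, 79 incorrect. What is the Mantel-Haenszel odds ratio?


Odds_A = 76/48 = 1.5833
Odds_B = 41/79 = 0.519
OR = Odds_A / Odds_B = 1.5833 / 0.519
Exactly, OR = (76 * 79) / (48 * 41) = 6004 / 1968
OR = 3.0508

3.0508


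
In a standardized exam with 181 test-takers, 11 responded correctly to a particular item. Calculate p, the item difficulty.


Item difficulty p = number correct / total examinees
p = 11 / 181
p = 0.0608

0.0608


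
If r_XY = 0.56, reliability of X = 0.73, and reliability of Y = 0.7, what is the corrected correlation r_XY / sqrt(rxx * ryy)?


r_corrected = rxy / sqrt(rxx * ryy)
= 0.56 / sqrt(0.73 * 0.7)
= 0.56 / sqrt(0.511)
= 0.56 / 0.714843
r_corrected = 0.7834

0.7834


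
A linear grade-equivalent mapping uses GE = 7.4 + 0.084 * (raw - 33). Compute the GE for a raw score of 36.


raw - median = 36 - 33 = 3
slope * diff = 0.084 * 3 = 0.252
GE = 7.4 + 0.252
GE = 7.652

7.652


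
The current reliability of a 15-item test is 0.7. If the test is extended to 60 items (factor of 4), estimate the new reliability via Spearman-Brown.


r_new = (n * rxx) / (1 + (n-1) * rxx)
r_new = (4 * 0.7) / (1 + 3 * 0.7)
r_new = 2.8 / 3.1
r_new = 0.9032

0.9032


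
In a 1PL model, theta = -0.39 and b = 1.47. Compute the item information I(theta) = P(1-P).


P = 1/(1+exp(-(-0.39-1.47))) = 0.1347
I = P*(1-P) = 0.1347 * 0.8653
I = 0.1166

0.1166


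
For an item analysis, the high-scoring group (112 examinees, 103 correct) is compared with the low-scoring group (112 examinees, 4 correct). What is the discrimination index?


p_upper = 103/112 = 0.9196
p_lower = 4/112 = 0.0357
D = 0.9196 - 0.0357 = 0.8839

0.8839


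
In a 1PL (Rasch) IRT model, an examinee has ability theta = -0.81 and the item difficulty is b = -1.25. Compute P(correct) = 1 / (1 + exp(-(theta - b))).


theta - b = -0.81 - -1.25 = 0.44
exp(-(theta - b)) = exp(-0.44) = 0.644
P = 1 / (1 + 0.644)
P = 0.6083

0.6083


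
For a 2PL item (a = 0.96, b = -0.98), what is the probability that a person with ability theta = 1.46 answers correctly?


a*(theta - b) = 0.96 * (1.46 - -0.98) = 2.3424
exp(-2.3424) = 0.0961
P = 1 / (1 + 0.0961)
P = 0.9123

0.9123


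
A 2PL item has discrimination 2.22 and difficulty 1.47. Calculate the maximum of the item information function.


For 2PL, max info at theta = b = 1.47
I_max = a^2 / 4 = 2.22^2 / 4
= 4.9284 / 4
I_max = 1.2321

1.2321


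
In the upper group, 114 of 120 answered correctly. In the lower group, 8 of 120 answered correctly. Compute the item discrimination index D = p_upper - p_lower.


p_upper = 114/120 = 0.95
p_lower = 8/120 = 0.0667
D = 0.95 - 0.0667 = 0.8833

0.8833


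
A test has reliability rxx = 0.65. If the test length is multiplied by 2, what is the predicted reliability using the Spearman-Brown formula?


r_new = (n * rxx) / (1 + (n-1) * rxx)
r_new = (2 * 0.65) / (1 + 1 * 0.65)
r_new = 1.3 / 1.65
r_new = 0.7879

0.7879


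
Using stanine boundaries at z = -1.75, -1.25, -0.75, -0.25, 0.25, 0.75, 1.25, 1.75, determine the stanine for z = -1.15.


Stanine boundaries: [-1.75, -1.25, -0.75, -0.25, 0.25, 0.75, 1.25, 1.75]
z = -1.15
Check each boundary:
  z >= -1.75 -> could be stanine 2
  z >= -1.25 -> could be stanine 3
  z < -0.75
  z < -0.25
  z < 0.25
  z < 0.75
  z < 1.25
  z < 1.75
Highest qualifying boundary gives stanine = 3

3


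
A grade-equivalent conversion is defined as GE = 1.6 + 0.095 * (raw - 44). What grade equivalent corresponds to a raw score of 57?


raw - median = 57 - 44 = 13
slope * diff = 0.095 * 13 = 1.235
GE = 1.6 + 1.235
GE = 2.835

2.835


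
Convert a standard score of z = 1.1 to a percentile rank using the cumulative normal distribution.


CDF(z) = 0.5 * (1 + erf(z/sqrt(2)))
erf(0.7778) = 0.7287
CDF = 0.8643
Percentile rank = 0.8643 * 100 = 86.43

86.43


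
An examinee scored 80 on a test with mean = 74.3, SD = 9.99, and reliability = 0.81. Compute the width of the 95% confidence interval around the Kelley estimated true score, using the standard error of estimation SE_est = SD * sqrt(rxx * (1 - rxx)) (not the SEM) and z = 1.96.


True score estimate = 0.81*80 + 0.19*74.3 = 78.917
SE_est = SD * sqrt(rxx * (1 - rxx)) = 9.99 * sqrt(0.81 * 0.19) = 9.99 * sqrt(0.1539) = 3.919086
CI = T_est +/- z * SE_est, so width = 2 * z * SE_est = 2 * 1.96 * 3.919086
Width = 15.3628

15.3628


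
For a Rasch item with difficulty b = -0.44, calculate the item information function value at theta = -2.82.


P = 1/(1+exp(-(-2.82--0.44))) = 0.0847
I = P*(1-P) = 0.0847 * 0.9153
I = 0.0775

0.0775


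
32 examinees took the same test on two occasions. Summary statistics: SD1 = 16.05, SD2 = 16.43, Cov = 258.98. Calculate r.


r = cov(X,Y) / (SD_X * SD_Y)
r = 258.98 / (16.05 * 16.43)
r = 258.98 / 263.7015
r = 0.9821

0.9821


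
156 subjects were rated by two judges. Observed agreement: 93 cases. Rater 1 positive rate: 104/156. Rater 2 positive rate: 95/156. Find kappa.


P_o = 93/156 = 0.596154
P_e = (104*95 + 52*61) / 24336 = 0.536325
kappa = (P_o - P_e) / (1 - P_e)
kappa = (0.596154 - 0.536325) / (1 - 0.536325)
kappa = 0.129

0.129


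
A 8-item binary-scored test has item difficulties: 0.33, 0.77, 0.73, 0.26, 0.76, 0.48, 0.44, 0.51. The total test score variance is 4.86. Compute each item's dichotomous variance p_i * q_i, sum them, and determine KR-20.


For each item, compute p_i * q_i:
  Item 1: 0.33 * 0.67 = 0.2211
  Item 2: 0.77 * 0.23 = 0.1771
  Item 3: 0.73 * 0.27 = 0.1971
  Item 4: 0.26 * 0.74 = 0.1924
  Item 5: 0.76 * 0.24 = 0.1824
  Item 6: 0.48 * 0.52 = 0.2496
  Item 7: 0.44 * 0.56 = 0.2464
  Item 8: 0.51 * 0.49 = 0.2499
Sum(p_i * q_i) = 0.2211 + 0.1771 + 0.1971 + 0.1924 + 0.1824 + 0.2496 + 0.2464 + 0.2499 = 1.716
KR-20 = (k/(k-1)) * (1 - Sum(p_i*q_i) / Var_total)
= (8/7) * (1 - 1.716/4.86)
= 1.1429 * 0.6469
KR-20 = 0.7393

0.7393


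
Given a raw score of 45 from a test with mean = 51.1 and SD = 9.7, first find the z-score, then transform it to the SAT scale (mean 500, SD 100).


z = (X - mean) / SD = (45 - 51.1) / 9.7
z = -6.1 / 9.7
z = -0.6289
SAT-scale = SAT = 500 + 100z
Carry z at full precision (z = -6.1 / 9.7) into the conversion:
SAT-scale = 500 + 100 * (-6.1 / 9.7) = 500 + -610 / 9.7
SAT-scale = 500 + -62.8866
SAT-scale = 437.1134

437.1134


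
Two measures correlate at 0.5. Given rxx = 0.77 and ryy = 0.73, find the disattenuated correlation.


r_corrected = rxy / sqrt(rxx * ryy)
= 0.5 / sqrt(0.77 * 0.73)
= 0.5 / sqrt(0.5621)
= 0.5 / 0.749733
r_corrected = 0.6669

0.6669


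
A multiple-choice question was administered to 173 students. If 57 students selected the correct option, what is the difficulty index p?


Item difficulty p = number correct / total examinees
p = 57 / 173
p = 0.3295

0.3295


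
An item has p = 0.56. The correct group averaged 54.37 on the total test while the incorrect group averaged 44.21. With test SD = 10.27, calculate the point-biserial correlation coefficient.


q = 1 - p = 0.44
rpb = ((M1 - M0) / SD) * sqrt(p * q)
rpb = ((54.37 - 44.21) / 10.27) * sqrt(0.56 * 0.44)
rpb = 0.4911

0.4911


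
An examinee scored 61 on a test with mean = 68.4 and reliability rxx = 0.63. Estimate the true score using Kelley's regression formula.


T_est = rxx * X + (1 - rxx) * mean
T_est = 0.63 * 61 + 0.37 * 68.4
T_est = 38.43 + 25.308
T_est = 63.738

63.738


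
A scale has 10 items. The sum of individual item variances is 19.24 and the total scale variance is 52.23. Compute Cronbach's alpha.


alpha = (k/(k-1)) * (1 - sum(si^2)/s_total^2)
= (10/9) * (1 - 19.24/52.23)
alpha = 0.7018

0.7018


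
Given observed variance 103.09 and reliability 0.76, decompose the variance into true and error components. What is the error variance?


var_true = rxx * var_obs = 0.76 * 103.09 = 78.3484
var_error = var_obs - var_true
var_error = 103.09 - 78.3484
var_error = 24.7416

24.7416


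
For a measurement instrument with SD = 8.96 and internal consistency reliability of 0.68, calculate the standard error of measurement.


SEM = SD * sqrt(1 - rxx)
SEM = 8.96 * sqrt(1 - 0.68)
SEM = 8.96 * sqrt(0.32) = 8.96 * 0.565685
SEM = 5.0685

5.0685


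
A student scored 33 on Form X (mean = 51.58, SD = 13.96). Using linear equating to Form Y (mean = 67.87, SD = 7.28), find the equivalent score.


slope = SD_Y / SD_X = 7.28 / 13.96 ~ 0.5215
intercept = mean_Y - slope * mean_X = 67.87 - (7.28 / 13.96) * 51.58 ~ 40.9715
Y = slope * X + intercept. To avoid rounding drift from the rounded slope/intercept, evaluate the equivalent form Y = mean_Y + SD_Y * (X - mean_X) / SD_X at full precision:
Y = 67.87 + 7.28 * (33 - 51.58) / 13.96
Y = 67.87 - 7.28 * 18.58 / 13.96
Y = 67.87 - 135.2624 / 13.96
Y = 67.87 - 9.6893
Y = 58.1807

58.1807


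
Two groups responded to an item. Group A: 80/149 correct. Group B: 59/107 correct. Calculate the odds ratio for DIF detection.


Odds_A = 80/69 = 1.1594
Odds_B = 59/48 = 1.2292
OR = Odds_A / Odds_B = 1.1594 / 1.2292
Exactly, OR = (80 * 48) / (69 * 59) = 3840 / 4071
OR = 0.9433

0.9433


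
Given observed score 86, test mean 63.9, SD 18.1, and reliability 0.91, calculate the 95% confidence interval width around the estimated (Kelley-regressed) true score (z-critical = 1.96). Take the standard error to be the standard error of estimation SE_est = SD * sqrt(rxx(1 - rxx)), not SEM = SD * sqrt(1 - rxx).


True score estimate = 0.91*86 + 0.09*63.9 = 84.011
SE_est = SD * sqrt(rxx * (1 - rxx)) = 18.1 * sqrt(0.91 * 0.09) = 18.1 * sqrt(0.0819) = 5.17989
CI = T_est +/- z * SE_est, so width = 2 * z * SE_est = 2 * 1.96 * 5.17989
Width = 20.3052

20.3052


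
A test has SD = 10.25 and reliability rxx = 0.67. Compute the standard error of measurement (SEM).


SEM = SD * sqrt(1 - rxx)
SEM = 10.25 * sqrt(1 - 0.67)
SEM = 10.25 * sqrt(0.33) = 10.25 * 0.574456
SEM = 5.8882

5.8882


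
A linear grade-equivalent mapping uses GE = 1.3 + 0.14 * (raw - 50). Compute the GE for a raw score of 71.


raw - median = 71 - 50 = 21
slope * diff = 0.14 * 21 = 2.94
GE = 1.3 + 2.94
GE = 4.24

4.24


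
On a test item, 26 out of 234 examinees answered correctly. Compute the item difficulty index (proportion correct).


Item difficulty p = number correct / total examinees
p = 26 / 234
p = 0.1111

0.1111


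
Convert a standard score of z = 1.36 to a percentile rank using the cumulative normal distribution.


CDF(z) = 0.5 * (1 + erf(z/sqrt(2)))
erf(0.9617) = 0.8262
CDF = 0.9131
Percentile rank = 0.9131 * 100 = 91.31

91.31


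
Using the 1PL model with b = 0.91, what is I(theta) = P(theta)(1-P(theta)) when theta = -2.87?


P = 1/(1+exp(-(-2.87-0.91))) = 0.0223
I = P*(1-P) = 0.0223 * 0.9777
I = 0.0218

0.0218


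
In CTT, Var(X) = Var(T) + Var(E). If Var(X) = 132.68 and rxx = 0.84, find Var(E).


var_true = rxx * var_obs = 0.84 * 132.68 = 111.4512
var_error = var_obs - var_true
var_error = 132.68 - 111.4512
var_error = 21.2288

21.2288


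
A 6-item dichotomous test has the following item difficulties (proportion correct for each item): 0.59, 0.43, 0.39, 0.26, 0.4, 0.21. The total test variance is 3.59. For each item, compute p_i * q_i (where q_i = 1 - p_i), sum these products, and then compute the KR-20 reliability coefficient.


For each item, compute p_i * q_i:
  Item 1: 0.59 * 0.41 = 0.2419
  Item 2: 0.43 * 0.57 = 0.2451
  Item 3: 0.39 * 0.61 = 0.2379
  Item 4: 0.26 * 0.74 = 0.1924
  Item 5: 0.4 * 0.6 = 0.24
  Item 6: 0.21 * 0.79 = 0.1659
Sum(p_i * q_i) = 0.2419 + 0.2451 + 0.2379 + 0.1924 + 0.24 + 0.1659 = 1.3232
KR-20 = (k/(k-1)) * (1 - Sum(p_i*q_i) / Var_total)
= (6/5) * (1 - 1.3232/3.59)
= 1.2 * 0.6314
KR-20 = 0.7577

0.7577


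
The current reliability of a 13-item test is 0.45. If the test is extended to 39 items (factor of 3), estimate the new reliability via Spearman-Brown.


r_new = (n * rxx) / (1 + (n-1) * rxx)
r_new = (3 * 0.45) / (1 + 2 * 0.45)
r_new = 1.35 / 1.9
r_new = 0.7105

0.7105


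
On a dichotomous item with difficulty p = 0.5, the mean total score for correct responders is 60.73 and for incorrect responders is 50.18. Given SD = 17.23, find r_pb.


q = 1 - p = 0.5
rpb = ((M1 - M0) / SD) * sqrt(p * q)
rpb = ((60.73 - 50.18) / 17.23) * sqrt(0.5 * 0.5)
rpb = 0.3062

0.3062


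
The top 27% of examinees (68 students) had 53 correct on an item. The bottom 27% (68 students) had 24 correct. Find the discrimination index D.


p_upper = 53/68 = 0.7794
p_lower = 24/68 = 0.3529
D = 0.7794 - 0.3529 = 0.4265

0.4265


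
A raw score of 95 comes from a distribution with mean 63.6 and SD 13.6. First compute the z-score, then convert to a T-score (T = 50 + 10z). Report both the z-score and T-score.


z = (X - mean) / SD = (95 - 63.6) / 13.6
z = 31.4 / 13.6
z = 2.3088
T-score = T = 50 + 10z
Carry z at full precision (z = 31.4 / 13.6) into the conversion:
T-score = 50 + 10 * (31.4 / 13.6) = 50 + 314 / 13.6
T-score = 50 + 23.0882
T-score = 73.0882

73.0882


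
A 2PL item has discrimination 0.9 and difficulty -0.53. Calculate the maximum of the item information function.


For 2PL, max info at theta = b = -0.53
I_max = a^2 / 4 = 0.9^2 / 4
= 0.81 / 4
I_max = 0.2025

0.2025


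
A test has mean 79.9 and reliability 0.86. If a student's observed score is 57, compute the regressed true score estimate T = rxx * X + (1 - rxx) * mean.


T_est = rxx * X + (1 - rxx) * mean
T_est = 0.86 * 57 + 0.14 * 79.9
T_est = 49.02 + 11.186
T_est = 60.206

60.206


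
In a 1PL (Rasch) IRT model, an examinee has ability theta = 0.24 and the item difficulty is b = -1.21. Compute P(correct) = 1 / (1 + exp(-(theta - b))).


theta - b = 0.24 - -1.21 = 1.45
exp(-(theta - b)) = exp(-1.45) = 0.2346
P = 1 / (1 + 0.2346)
P = 0.81

0.81


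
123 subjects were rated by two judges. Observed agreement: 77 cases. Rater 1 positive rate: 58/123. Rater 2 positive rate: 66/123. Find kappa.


P_o = 77/123 = 0.626016
P_e = (58*66 + 65*57) / 15129 = 0.497918
kappa = (P_o - P_e) / (1 - P_e)
kappa = (0.626016 - 0.497918) / (1 - 0.497918)
kappa = 0.2551

0.2551


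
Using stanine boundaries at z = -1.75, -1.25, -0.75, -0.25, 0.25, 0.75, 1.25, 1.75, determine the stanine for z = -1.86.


Stanine boundaries: [-1.75, -1.25, -0.75, -0.25, 0.25, 0.75, 1.25, 1.75]
z = -1.86
Check each boundary:
  z < -1.75
  z < -1.25
  z < -0.75
  z < -0.25
  z < 0.25
  z < 0.75
  z < 1.25
  z < 1.75
Highest qualifying boundary gives stanine = 1

1


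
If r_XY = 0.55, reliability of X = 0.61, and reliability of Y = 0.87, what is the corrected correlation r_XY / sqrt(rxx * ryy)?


r_corrected = rxy / sqrt(rxx * ryy)
= 0.55 / sqrt(0.61 * 0.87)
= 0.55 / sqrt(0.5307)
= 0.55 / 0.728492
r_corrected = 0.755

0.755


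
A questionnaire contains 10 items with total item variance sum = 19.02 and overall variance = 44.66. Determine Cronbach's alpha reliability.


alpha = (k/(k-1)) * (1 - sum(si^2)/s_total^2)
= (10/9) * (1 - 19.02/44.66)
alpha = 0.6379

0.6379


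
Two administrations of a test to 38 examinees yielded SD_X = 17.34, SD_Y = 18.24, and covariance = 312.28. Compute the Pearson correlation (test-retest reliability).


r = cov(X,Y) / (SD_X * SD_Y)
r = 312.28 / (17.34 * 18.24)
r = 312.28 / 316.2816
r = 0.9873

0.9873


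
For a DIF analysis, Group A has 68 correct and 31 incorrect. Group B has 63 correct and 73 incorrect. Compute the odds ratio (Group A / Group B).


Odds_A = 68/31 = 2.1935
Odds_B = 63/73 = 0.863
OR = Odds_A / Odds_B = 2.1935 / 0.863
Exactly, OR = (68 * 73) / (31 * 63) = 4964 / 1953
OR = 2.5417

2.5417


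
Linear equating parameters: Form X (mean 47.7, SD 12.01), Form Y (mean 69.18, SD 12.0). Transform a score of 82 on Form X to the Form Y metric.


slope = SD_Y / SD_X = 12.0 / 12.01 ~ 0.9992
intercept = mean_Y - slope * mean_X = 69.18 - (12.0 / 12.01) * 47.7 ~ 21.5197
Y = slope * X + intercept. To avoid rounding drift from the rounded slope/intercept, evaluate the equivalent form Y = mean_Y + SD_Y * (X - mean_X) / SD_X at full precision:
Y = 69.18 + 12.0 * (82 - 47.7) / 12.01
Y = 69.18 + 12.0 * 34.3 / 12.01
Y = 69.18 + 411.6 / 12.01
Y = 69.18 + 34.2714
Y = 103.4514

103.4514


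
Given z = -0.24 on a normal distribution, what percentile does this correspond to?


CDF(z) = 0.5 * (1 + erf(z/sqrt(2)))
erf(-0.1697) = -0.1897
CDF = 0.4052
Percentile rank = 0.4052 * 100 = 40.52

40.52


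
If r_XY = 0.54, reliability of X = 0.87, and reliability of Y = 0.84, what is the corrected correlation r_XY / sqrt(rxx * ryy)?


r_corrected = rxy / sqrt(rxx * ryy)
= 0.54 / sqrt(0.87 * 0.84)
= 0.54 / sqrt(0.7308)
= 0.54 / 0.854868
r_corrected = 0.6317

0.6317


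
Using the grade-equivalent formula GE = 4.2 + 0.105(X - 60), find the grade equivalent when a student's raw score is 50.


raw - median = 50 - 60 = -10
slope * diff = 0.105 * -10 = -1.05
GE = 4.2 + -1.05
GE = 3.15

3.15


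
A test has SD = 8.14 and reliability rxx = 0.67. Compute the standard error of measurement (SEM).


SEM = SD * sqrt(1 - rxx)
SEM = 8.14 * sqrt(1 - 0.67)
SEM = 8.14 * sqrt(0.33) = 8.14 * 0.574456
SEM = 4.6761

4.6761


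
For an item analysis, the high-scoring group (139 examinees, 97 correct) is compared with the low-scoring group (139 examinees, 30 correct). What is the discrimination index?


p_upper = 97/139 = 0.6978
p_lower = 30/139 = 0.2158
D = 0.6978 - 0.2158 = 0.482

0.482


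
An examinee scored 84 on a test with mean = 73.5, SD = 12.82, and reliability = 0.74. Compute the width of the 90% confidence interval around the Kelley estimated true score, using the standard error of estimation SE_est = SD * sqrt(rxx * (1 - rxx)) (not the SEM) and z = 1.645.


True score estimate = 0.74*84 + 0.26*73.5 = 81.27
SE_est = SD * sqrt(rxx * (1 - rxx)) = 12.82 * sqrt(0.74 * 0.26) = 12.82 * sqrt(0.1924) = 5.623291
CI = T_est +/- z * SE_est, so width = 2 * z * SE_est = 2 * 1.645 * 5.623291
Width = 18.5006

18.5006


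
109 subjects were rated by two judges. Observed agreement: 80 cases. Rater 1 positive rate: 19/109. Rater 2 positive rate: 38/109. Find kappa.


P_o = 80/109 = 0.733945
P_e = (19*38 + 90*71) / 11881 = 0.598603
kappa = (P_o - P_e) / (1 - P_e)
kappa = (0.733945 - 0.598603) / (1 - 0.598603)
kappa = 0.3372

0.3372


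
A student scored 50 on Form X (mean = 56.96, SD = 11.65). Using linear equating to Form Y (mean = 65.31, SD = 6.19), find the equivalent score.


slope = SD_Y / SD_X = 6.19 / 11.65 ~ 0.5313
intercept = mean_Y - slope * mean_X = 65.31 - (6.19 / 11.65) * 56.96 ~ 35.0454
Y = slope * X + intercept. To avoid rounding drift from the rounded slope/intercept, evaluate the equivalent form Y = mean_Y + SD_Y * (X - mean_X) / SD_X at full precision:
Y = 65.31 + 6.19 * (50 - 56.96) / 11.65
Y = 65.31 - 6.19 * 6.96 / 11.65
Y = 65.31 - 43.0824 / 11.65
Y = 65.31 - 3.6981
Y = 61.6119

61.6119


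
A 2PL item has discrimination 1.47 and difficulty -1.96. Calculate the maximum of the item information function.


For 2PL, max info at theta = b = -1.96
I_max = a^2 / 4 = 1.47^2 / 4
= 2.1609 / 4
I_max = 0.5402

0.5402


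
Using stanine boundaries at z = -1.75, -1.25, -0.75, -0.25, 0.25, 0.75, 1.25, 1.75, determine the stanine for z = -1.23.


Stanine boundaries: [-1.75, -1.25, -0.75, -0.25, 0.25, 0.75, 1.25, 1.75]
z = -1.23
Check each boundary:
  z >= -1.75 -> could be stanine 2
  z >= -1.25 -> could be stanine 3
  z < -0.75
  z < -0.25
  z < 0.25
  z < 0.75
  z < 1.25
  z < 1.75
Highest qualifying boundary gives stanine = 3

3


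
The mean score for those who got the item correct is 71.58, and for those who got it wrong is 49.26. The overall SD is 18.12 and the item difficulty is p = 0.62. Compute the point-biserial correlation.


q = 1 - p = 0.38
rpb = ((M1 - M0) / SD) * sqrt(p * q)
rpb = ((71.58 - 49.26) / 18.12) * sqrt(0.62 * 0.38)
rpb = 0.5979

0.5979


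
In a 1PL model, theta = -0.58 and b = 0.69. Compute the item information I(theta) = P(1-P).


P = 1/(1+exp(-(-0.58-0.69))) = 0.2193
I = P*(1-P) = 0.2193 * 0.7807
I = 0.1712

0.1712


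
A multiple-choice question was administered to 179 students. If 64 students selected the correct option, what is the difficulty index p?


Item difficulty p = number correct / total examinees
p = 64 / 179
p = 0.3575

0.3575


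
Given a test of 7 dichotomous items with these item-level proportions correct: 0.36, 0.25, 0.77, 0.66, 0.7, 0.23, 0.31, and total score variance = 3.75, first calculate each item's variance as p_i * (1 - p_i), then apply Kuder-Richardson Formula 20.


For each item, compute p_i * q_i:
  Item 1: 0.36 * 0.64 = 0.2304
  Item 2: 0.25 * 0.75 = 0.1875
  Item 3: 0.77 * 0.23 = 0.1771
  Item 4: 0.66 * 0.34 = 0.2244
  Item 5: 0.7 * 0.3 = 0.21
  Item 6: 0.23 * 0.77 = 0.1771
  Item 7: 0.31 * 0.69 = 0.2139
Sum(p_i * q_i) = 0.2304 + 0.1875 + 0.1771 + 0.2244 + 0.21 + 0.1771 + 0.2139 = 1.4204
KR-20 = (k/(k-1)) * (1 - Sum(p_i*q_i) / Var_total)
= (7/6) * (1 - 1.4204/3.75)
= 1.1667 * 0.6212
KR-20 = 0.7248

0.7248


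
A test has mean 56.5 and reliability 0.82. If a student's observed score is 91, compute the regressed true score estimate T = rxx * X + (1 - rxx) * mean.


T_est = rxx * X + (1 - rxx) * mean
T_est = 0.82 * 91 + 0.18 * 56.5
T_est = 74.62 + 10.17
T_est = 84.79

84.79


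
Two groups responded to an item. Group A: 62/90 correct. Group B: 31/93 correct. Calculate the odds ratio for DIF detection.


Odds_A = 62/28 = 2.2143
Odds_B = 31/62 = 0.5
OR = Odds_A / Odds_B = 2.2143 / 0.5
Exactly, OR = (62 * 62) / (28 * 31) = 3844 / 868
OR = 4.4286

4.4286


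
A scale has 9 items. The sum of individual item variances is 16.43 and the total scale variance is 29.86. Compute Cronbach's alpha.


alpha = (k/(k-1)) * (1 - sum(si^2)/s_total^2)
= (9/8) * (1 - 16.43/29.86)
alpha = 0.506

0.506


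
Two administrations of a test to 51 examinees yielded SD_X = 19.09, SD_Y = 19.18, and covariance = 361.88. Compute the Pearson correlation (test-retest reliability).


r = cov(X,Y) / (SD_X * SD_Y)
r = 361.88 / (19.09 * 19.18)
r = 361.88 / 366.1462
r = 0.9883

0.9883


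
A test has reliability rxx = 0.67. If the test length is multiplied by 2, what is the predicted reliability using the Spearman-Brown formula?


r_new = (n * rxx) / (1 + (n-1) * rxx)
r_new = (2 * 0.67) / (1 + 1 * 0.67)
r_new = 1.34 / 1.67
r_new = 0.8024

0.8024


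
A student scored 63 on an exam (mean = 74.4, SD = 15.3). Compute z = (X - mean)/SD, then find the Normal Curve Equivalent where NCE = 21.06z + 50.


z = (X - mean) / SD = (63 - 74.4) / 15.3
z = -11.4 / 15.3
z = -0.7451
NCE = NCE = 21.06z + 50
Carry z at full precision (z = -11.4 / 15.3) into the conversion:
NCE = 21.06 * (-11.4 / 15.3) + 50 = -240.084 / 15.3 + 50
NCE = -15.6918 + 50
NCE = 34.3082

34.3082


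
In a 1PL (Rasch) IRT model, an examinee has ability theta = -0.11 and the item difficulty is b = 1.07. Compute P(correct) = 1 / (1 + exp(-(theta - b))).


theta - b = -0.11 - 1.07 = -1.18
exp(-(theta - b)) = exp(1.18) = 3.2544
P = 1 / (1 + 3.2544)
P = 0.2351

0.2351


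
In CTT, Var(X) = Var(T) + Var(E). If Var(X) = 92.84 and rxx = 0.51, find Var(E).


var_true = rxx * var_obs = 0.51 * 92.84 = 47.3484
var_error = var_obs - var_true
var_error = 92.84 - 47.3484
var_error = 45.4916

45.4916


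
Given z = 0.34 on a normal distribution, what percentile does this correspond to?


CDF(z) = 0.5 * (1 + erf(z/sqrt(2)))
erf(0.2404) = 0.2661
CDF = 0.6331
Percentile rank = 0.6331 * 100 = 63.31

63.31


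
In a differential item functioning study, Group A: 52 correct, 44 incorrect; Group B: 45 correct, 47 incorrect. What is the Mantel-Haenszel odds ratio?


Odds_A = 52/44 = 1.1818
Odds_B = 45/47 = 0.9574
OR = Odds_A / Odds_B = 1.1818 / 0.9574
Exactly, OR = (52 * 47) / (44 * 45) = 2444 / 1980
OR = 1.2343

1.2343


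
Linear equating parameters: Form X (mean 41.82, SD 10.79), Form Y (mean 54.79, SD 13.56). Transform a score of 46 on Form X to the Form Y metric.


slope = SD_Y / SD_X = 13.56 / 10.79 ~ 1.2567
intercept = mean_Y - slope * mean_X = 54.79 - (13.56 / 10.79) * 41.82 ~ 2.234
Y = slope * X + intercept. To avoid rounding drift from the rounded slope/intercept, evaluate the equivalent form Y = mean_Y + SD_Y * (X - mean_X) / SD_X at full precision:
Y = 54.79 + 13.56 * (46 - 41.82) / 10.79
Y = 54.79 + 13.56 * 4.18 / 10.79
Y = 54.79 + 56.6808 / 10.79
Y = 54.79 + 5.2531
Y = 60.0431

60.0431


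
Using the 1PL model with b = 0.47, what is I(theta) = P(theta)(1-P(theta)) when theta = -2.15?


P = 1/(1+exp(-(-2.15-0.47))) = 0.0679
I = P*(1-P) = 0.0679 * 0.9321
I = 0.0633

0.0633
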